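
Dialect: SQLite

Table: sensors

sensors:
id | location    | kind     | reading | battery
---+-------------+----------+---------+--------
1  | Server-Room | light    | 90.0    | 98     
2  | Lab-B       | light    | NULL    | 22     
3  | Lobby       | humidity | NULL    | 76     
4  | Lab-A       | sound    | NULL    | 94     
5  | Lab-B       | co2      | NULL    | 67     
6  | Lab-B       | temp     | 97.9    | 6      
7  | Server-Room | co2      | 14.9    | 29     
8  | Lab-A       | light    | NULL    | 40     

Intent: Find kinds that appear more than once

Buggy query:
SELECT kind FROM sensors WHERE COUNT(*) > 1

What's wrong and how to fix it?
Bug: WHERE can't reference COUNT(*); aggregates are computed after WHERE

Fix: Group first, then use HAVING for the count condition

Corrected query:
SELECT kind FROM sensors GROUP BY kind HAVING COUNT(*) > 1

Result:
kind 
-----
co2  
light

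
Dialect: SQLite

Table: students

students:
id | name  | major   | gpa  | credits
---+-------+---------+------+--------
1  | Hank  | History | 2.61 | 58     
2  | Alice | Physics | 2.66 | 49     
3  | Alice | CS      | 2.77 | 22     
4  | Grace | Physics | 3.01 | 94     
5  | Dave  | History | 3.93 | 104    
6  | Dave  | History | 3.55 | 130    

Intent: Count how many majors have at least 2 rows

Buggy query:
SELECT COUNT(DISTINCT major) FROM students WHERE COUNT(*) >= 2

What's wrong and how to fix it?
Bug: WHERE filters individual rows, not groups, so a group-level COUNT is invalid there

Fix: Use a subquery that GROUPs and filters with HAVING, then count its rows

Corrected query:
SELECT COUNT(*) FROM (SELECT major FROM students GROUP BY major HAVING COUNT(*) >= 2)

Result:
COUNT(*)
--------
2       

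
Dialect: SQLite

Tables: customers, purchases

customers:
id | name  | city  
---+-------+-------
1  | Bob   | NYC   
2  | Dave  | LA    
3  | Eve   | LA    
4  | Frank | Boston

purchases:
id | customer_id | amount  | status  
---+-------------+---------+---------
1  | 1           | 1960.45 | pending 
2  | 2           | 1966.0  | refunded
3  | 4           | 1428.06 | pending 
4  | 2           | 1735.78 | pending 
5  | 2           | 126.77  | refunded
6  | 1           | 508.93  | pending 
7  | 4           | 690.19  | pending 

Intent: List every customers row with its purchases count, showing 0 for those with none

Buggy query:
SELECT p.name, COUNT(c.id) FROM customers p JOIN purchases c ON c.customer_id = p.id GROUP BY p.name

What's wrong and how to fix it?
Bug: INNER JOIN drops customers rows that have no matching purchases rows

Fix: Use LEFT JOIN so parents without children still appear (COUNT(c.id) gives 0)

Corrected query:
SELECT p.name, COUNT(c.id) FROM customers p LEFT JOIN purchases c ON c.customer_id = p.id GROUP BY p.name

Result:
name  | COUNT(c.id)
------+------------
Bob   | 2          
Dave  | 3          
Eve   | 0          
Frank | 2          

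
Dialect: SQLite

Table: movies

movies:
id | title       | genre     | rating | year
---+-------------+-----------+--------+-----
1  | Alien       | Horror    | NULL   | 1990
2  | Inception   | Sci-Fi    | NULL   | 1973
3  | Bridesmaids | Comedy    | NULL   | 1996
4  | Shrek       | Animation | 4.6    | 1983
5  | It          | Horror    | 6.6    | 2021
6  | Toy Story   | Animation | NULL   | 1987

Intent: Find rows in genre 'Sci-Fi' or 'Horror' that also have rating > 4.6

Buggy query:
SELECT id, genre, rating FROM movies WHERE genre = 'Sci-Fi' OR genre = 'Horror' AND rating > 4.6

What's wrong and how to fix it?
Bug: AND binds tighter than OR, so this parses as genre = 'Sci-Fi' OR (genre = 'Horror' AND rating > 4.6)

Fix: Add parentheses around the OR so the AND applies to both alternatives

Corrected query:
SELECT id, genre, rating FROM movies WHERE (genre = 'Sci-Fi' OR genre = 'Horror') AND rating > 4.6

Result:
id | genre  | rating
---+--------+-------
5  | Horror | 6.6   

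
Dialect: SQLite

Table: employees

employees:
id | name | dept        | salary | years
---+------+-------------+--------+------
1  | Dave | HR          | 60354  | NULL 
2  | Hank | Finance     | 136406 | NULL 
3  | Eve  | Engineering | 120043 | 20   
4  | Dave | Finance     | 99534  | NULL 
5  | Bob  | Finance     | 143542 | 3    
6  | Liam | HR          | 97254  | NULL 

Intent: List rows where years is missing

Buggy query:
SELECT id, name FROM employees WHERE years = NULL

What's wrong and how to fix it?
Bug: '= NULL' is always unknown in SQL three-valued logic, so no rows match

Fix: Replace '= NULL' with 'IS NULL'

Corrected query:
SELECT id, name FROM employees WHERE years IS NULL

Result:
id | name
---+-----
1  | Dave
2  | Hank
4  | Dave
6  | Liam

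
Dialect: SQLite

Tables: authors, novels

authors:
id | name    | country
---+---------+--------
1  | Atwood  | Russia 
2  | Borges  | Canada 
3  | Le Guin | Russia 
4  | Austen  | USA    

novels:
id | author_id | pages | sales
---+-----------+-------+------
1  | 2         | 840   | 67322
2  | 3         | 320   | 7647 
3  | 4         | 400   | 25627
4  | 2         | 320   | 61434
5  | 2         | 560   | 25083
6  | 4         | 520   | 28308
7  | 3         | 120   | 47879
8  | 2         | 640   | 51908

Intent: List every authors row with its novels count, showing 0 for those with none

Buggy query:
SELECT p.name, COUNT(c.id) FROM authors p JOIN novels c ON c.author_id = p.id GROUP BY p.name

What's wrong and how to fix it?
Bug: INNER JOIN drops authors rows that have no matching novels rows

Fix: Use LEFT JOIN so parents without children still appear (COUNT(c.id) gives 0)

Corrected query:
SELECT p.name, COUNT(c.id) FROM authors p LEFT JOIN novels c ON c.author_id = p.id GROUP BY p.name

Result:
name    | COUNT(c.id)
--------+------------
Atwood  | 0          
Austen  | 2          
Borges  | 4          
Le Guin | 2          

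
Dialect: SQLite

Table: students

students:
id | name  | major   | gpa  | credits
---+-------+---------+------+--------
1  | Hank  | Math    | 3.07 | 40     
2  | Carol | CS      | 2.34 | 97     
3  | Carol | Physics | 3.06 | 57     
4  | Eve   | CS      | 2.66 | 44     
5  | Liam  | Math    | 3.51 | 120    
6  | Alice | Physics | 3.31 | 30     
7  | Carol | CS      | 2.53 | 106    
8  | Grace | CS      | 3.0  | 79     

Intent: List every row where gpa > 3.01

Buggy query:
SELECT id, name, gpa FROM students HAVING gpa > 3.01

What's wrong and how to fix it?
Bug: This is a non-aggregate query (no GROUP BY, no aggregates), so in SQLite the HAVING clause is invalid here; a row-level condition belongs in WHERE

Fix: Use WHERE for row-level filtering

Corrected query:
SELECT id, name, gpa FROM students WHERE gpa > 3.01

Result:
id | name  | gpa 
---+-------+-----
1  | Hank  | 3.07
3  | Carol | 3.06
5  | Liam  | 3.51
6  | Alice | 3.31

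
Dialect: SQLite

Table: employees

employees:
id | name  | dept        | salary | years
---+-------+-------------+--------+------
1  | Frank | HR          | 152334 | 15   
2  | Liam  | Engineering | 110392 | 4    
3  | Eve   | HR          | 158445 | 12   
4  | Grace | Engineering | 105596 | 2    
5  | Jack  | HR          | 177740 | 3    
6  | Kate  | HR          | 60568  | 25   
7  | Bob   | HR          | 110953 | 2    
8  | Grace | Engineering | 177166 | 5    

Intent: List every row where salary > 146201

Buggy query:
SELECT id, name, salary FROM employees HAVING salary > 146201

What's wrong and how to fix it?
Bug: HAVING filters the output of aggregation, but this query has no GROUP BY and no aggregate functions, so SQLite rejects it (HAVING clause on a non-aggregate query); the condition here is per row

Fix: Use WHERE for row-level filtering

Corrected query:
SELECT id, name, salary FROM employees WHERE salary > 146201

Result:
id | name  | salary
---+-------+-------
1  | Frank | 152334
3  | Eve   | 158445
5  | Jack  | 177740
8  | Grace | 177166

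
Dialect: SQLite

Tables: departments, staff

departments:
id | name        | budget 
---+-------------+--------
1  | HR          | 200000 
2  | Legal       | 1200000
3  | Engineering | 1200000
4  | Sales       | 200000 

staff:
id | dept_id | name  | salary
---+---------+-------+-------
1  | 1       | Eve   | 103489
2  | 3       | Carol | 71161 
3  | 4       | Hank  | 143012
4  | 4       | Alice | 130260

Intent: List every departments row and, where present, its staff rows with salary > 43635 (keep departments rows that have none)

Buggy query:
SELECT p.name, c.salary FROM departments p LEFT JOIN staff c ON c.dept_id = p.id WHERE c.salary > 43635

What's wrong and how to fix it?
Bug: Filtering c.salary in WHERE discards the NULL rows produced by LEFT JOIN, turning it into an inner join

Fix: Put 'c.salary > 43635' in the JOIN's ON clause instead of WHERE

Corrected query:
SELECT p.name, c.salary FROM departments p LEFT JOIN staff c ON c.dept_id = p.id AND c.salary > 43635

Result:
name        | salary
------------+-------
HR          | 103489
Legal       | NULL  
Engineering | 71161 
Sales       | 130260
Sales       | 143012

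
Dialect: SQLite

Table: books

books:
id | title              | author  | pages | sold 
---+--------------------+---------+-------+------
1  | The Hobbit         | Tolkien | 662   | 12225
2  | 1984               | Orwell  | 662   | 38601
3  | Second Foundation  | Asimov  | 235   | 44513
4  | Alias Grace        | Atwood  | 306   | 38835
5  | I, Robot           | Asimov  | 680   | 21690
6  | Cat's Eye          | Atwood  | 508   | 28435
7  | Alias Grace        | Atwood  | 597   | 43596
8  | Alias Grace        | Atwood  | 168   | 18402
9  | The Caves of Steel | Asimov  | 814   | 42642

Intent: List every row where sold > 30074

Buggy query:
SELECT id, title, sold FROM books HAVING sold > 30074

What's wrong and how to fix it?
Bug: This is a non-aggregate query (no GROUP BY, no aggregates), so in SQLite the HAVING clause is invalid here; a row-level condition belongs in WHERE

Fix: Replace HAVING with WHERE since the condition applies to individual rows

Corrected query:
SELECT id, title, sold FROM books WHERE sold > 30074

Result:
id | title              | sold 
---+--------------------+------
2  | 1984               | 38601
3  | Second Foundation  | 44513
4  | Alias Grace        | 38835
7  | Alias Grace        | 43596
9  | The Caves of Steel | 42642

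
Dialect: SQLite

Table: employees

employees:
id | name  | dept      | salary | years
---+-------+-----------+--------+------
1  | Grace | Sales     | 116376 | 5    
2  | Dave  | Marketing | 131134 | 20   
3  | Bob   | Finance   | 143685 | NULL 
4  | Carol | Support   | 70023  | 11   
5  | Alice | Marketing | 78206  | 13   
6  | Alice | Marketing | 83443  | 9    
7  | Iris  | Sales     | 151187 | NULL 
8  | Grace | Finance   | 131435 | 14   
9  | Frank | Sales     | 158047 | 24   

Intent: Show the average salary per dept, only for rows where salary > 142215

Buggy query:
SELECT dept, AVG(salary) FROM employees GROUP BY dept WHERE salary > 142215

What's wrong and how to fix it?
Bug: WHERE cannot follow GROUP BY

Fix: Place WHERE between FROM and GROUP BY

Corrected query:
SELECT dept, AVG(salary) FROM employees WHERE salary > 142215 GROUP BY dept

Result:
dept    | AVG(salary)
--------+------------
Finance | 143685     
Sales   | 154617     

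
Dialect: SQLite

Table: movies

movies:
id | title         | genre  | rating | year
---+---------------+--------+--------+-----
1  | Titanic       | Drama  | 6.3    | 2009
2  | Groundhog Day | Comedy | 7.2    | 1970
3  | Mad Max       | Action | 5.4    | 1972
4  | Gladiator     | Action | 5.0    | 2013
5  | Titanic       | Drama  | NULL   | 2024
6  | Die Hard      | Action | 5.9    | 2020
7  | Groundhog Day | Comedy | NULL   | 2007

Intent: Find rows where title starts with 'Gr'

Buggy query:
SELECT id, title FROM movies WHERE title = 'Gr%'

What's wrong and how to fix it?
Bug: '=' compares the literal string including the % character; pattern matching needs LIKE

Fix: Use LIKE for wildcard pattern matching

Corrected query:
SELECT id, title FROM movies WHERE title LIKE 'Gr%'

Result:
id | title        
---+--------------
2  | Groundhog Day
7  | Groundhog Day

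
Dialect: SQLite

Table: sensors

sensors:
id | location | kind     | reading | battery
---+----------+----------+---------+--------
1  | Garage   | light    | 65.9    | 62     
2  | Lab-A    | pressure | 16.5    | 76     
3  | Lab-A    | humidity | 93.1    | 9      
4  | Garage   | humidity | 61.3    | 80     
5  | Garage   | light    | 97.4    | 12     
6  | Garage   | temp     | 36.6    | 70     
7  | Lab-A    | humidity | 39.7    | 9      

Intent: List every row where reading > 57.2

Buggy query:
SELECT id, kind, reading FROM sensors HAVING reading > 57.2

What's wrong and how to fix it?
Bug: This is a non-aggregate query (no GROUP BY, no aggregates), so in SQLite the HAVING clause is invalid here; a row-level condition belongs in WHERE

Fix: Replace HAVING with WHERE since the condition applies to individual rows

Corrected query:
SELECT id, kind, reading FROM sensors WHERE reading > 57.2

Result:
id | kind     | reading
---+----------+--------
1  | light    | 65.9   
3  | humidity | 93.1   
4  | humidity | 61.3   
5  | light    | 97.4   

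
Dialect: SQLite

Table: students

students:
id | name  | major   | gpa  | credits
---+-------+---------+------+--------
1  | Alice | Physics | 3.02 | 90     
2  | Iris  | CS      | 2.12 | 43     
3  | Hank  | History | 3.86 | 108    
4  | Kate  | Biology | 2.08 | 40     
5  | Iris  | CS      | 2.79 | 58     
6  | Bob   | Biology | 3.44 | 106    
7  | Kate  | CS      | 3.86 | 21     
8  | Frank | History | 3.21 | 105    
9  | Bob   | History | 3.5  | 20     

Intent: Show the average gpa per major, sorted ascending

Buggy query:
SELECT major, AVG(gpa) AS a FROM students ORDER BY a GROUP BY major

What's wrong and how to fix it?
Bug: ORDER BY appears before GROUP BY; SQL clause order requires GROUP BY first

Fix: Move ORDER BY to the end, after GROUP BY

Corrected query:
SELECT major, AVG(gpa) AS a FROM students GROUP BY major ORDER BY a

Result:
major   | a       
--------+---------
Biology | 2.76    
CS      | 2.923333
Physics | 3.02    
History | 3.523333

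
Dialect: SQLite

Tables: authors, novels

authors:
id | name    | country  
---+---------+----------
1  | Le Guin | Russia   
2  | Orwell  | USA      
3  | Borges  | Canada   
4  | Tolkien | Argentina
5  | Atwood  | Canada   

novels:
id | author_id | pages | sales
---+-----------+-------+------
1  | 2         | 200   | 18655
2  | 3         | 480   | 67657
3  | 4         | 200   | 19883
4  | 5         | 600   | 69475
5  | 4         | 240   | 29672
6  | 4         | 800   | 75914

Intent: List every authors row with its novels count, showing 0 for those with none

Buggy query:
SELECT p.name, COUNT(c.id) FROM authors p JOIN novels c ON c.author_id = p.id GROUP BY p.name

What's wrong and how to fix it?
Bug: INNER JOIN drops authors rows that have no matching novels rows

Fix: Switch to LEFT JOIN to retain unmatched parent rows

Corrected query:
SELECT p.name, COUNT(c.id) FROM authors p LEFT JOIN novels c ON c.author_id = p.id GROUP BY p.name

Result:
name    | COUNT(c.id)
--------+------------
Atwood  | 1          
Borges  | 1          
Le Guin | 0          
Orwell  | 1          
Tolkien | 3          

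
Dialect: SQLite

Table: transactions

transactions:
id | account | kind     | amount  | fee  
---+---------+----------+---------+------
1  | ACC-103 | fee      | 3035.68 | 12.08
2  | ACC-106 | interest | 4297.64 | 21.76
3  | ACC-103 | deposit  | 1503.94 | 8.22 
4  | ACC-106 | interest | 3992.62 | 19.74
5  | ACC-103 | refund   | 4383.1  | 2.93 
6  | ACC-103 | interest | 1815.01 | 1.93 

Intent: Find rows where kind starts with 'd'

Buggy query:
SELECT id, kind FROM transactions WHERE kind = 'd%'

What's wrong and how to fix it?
Bug: Wildcards only work with LIKE; '=' treats '%' as a literal character

Fix: Replace '=' with LIKE so 'd%' is treated as a pattern

Corrected query:
SELECT id, kind FROM transactions WHERE kind LIKE 'd%'

Result:
id | kind   
---+--------
3  | deposit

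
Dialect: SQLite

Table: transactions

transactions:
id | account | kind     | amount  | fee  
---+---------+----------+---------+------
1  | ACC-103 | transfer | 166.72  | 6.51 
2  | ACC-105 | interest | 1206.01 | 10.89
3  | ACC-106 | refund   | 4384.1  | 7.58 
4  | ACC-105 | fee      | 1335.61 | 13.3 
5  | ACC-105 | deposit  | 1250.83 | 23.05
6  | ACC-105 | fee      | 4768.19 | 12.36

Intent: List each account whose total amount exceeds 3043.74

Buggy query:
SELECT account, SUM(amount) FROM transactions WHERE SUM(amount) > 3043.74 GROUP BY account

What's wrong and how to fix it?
Bug: SUM(amount) is an aggregate, but WHERE filters rows before aggregation

Fix: Use HAVING (which filters groups after aggregation) instead of WHERE

Corrected query:
SELECT account, SUM(amount) FROM transactions GROUP BY account HAVING SUM(amount) > 3043.74

Result:
account | SUM(amount)
--------+------------
ACC-105 | 8560.64    
ACC-106 | 4384.1     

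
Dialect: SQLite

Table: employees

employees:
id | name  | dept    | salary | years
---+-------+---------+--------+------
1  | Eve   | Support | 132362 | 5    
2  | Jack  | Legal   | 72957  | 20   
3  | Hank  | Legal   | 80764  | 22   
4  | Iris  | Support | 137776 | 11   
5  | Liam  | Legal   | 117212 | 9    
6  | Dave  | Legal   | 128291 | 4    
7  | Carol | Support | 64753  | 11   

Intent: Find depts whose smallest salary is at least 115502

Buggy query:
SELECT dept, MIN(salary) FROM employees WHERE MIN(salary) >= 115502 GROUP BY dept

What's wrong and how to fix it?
Bug: Aggregates like MIN are computed per group after WHERE runs

Fix: Use HAVING for the per-group MIN condition

Corrected query:
SELECT dept, MIN(salary) FROM employees GROUP BY dept HAVING MIN(salary) >= 115502

Result:
(no rows)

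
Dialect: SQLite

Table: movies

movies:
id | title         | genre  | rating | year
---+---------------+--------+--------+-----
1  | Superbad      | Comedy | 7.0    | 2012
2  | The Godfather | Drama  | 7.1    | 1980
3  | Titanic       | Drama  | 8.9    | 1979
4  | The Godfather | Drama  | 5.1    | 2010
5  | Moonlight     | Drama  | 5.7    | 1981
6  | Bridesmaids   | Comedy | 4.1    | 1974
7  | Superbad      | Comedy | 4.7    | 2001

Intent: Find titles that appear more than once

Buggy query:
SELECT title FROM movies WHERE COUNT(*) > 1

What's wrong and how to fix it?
Bug: WHERE can't reference COUNT(*); aggregates are computed after WHERE

Fix: Group first, then use HAVING for the count condition

Corrected query:
SELECT title FROM movies GROUP BY title HAVING COUNT(*) > 1

Result:
title        
-------------
Superbad     
The Godfather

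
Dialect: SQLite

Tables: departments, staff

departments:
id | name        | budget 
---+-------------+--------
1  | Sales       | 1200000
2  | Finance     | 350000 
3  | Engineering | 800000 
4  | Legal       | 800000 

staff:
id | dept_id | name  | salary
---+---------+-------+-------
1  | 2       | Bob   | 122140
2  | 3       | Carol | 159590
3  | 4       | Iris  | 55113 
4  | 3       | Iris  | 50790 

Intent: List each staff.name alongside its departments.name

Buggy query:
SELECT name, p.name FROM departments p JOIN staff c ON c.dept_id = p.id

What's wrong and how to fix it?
Bug: 'name' exists in both joined tables, so the database can't tell which one is meant

Fix: Qualify the column with its table alias (c.name)

Corrected query:
SELECT c.name, p.name FROM departments p JOIN staff c ON c.dept_id = p.id

Result:
name  | name       
------+------------
Bob   | Finance    
Carol | Engineering
Iris  | Legal      
Iris  | Engineering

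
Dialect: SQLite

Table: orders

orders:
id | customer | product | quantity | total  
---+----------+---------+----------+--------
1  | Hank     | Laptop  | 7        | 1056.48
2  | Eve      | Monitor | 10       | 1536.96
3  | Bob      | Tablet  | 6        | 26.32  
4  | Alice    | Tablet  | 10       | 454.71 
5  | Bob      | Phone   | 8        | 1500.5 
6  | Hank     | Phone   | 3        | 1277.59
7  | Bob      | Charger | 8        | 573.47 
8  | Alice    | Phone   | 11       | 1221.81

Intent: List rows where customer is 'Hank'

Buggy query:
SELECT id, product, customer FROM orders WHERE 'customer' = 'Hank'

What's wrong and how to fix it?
Bug: 'customer' in single quotes is a string literal, not the column; the comparison is literal-vs-literal and never true

Fix: Reference the column as customer without single quotes

Corrected query:
SELECT id, product, customer FROM orders WHERE customer = 'Hank'

Result:
id | product | customer
---+---------+---------
1  | Laptop  | Hank    
6  | Phone   | Hank    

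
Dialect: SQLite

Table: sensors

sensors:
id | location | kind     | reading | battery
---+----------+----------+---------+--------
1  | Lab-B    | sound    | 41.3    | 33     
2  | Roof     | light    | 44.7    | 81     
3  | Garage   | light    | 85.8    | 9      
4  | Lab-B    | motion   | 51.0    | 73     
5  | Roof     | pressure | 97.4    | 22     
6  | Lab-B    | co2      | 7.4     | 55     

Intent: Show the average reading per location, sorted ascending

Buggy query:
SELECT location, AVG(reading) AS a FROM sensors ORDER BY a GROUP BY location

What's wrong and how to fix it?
Bug: ORDER BY appears before GROUP BY; SQL clause order requires GROUP BY first

Fix: Reorder: SELECT … FROM … GROUP BY … ORDER BY …

Corrected query:
SELECT location, AVG(reading) AS a FROM sensors GROUP BY location ORDER BY a

Result:
location | a        
---------+----------
Lab-B    | 33.233333
Roof     | 71.05    
Garage   | 85.8     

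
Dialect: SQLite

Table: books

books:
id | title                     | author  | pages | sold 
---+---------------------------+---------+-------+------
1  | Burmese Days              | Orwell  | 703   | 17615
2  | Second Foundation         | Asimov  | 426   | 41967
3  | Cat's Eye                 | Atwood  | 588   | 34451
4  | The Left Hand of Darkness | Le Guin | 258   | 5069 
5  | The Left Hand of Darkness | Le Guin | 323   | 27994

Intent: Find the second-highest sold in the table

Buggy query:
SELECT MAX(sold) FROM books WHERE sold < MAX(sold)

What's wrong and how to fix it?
Bug: The inner MAX is an aggregate inside WHERE, which is not allowed

Fix: Put the inner MAX in a scalar subquery

Corrected query:
SELECT MAX(sold) FROM books WHERE sold < (SELECT MAX(sold) FROM books)

Result:
MAX(sold)
---------
34451    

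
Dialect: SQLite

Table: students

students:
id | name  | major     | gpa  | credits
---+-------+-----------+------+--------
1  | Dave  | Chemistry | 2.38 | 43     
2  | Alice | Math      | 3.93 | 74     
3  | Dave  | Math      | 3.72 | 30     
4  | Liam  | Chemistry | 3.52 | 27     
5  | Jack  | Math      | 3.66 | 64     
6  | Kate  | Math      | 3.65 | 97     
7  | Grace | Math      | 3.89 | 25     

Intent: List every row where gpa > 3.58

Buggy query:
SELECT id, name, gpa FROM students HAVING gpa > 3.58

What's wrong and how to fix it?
Bug: HAVING filters the output of aggregation, but this query has no GROUP BY and no aggregate functions, so SQLite rejects it (HAVING clause on a non-aggregate query); the condition here is per row

Fix: Replace HAVING with WHERE since the condition applies to individual rows

Corrected query:
SELECT id, name, gpa FROM students WHERE gpa > 3.58

Result:
id | name  | gpa 
---+-------+-----
2  | Alice | 3.93
3  | Dave  | 3.72
5  | Jack  | 3.66
6  | Kate  | 3.65
7  | Grace | 3.89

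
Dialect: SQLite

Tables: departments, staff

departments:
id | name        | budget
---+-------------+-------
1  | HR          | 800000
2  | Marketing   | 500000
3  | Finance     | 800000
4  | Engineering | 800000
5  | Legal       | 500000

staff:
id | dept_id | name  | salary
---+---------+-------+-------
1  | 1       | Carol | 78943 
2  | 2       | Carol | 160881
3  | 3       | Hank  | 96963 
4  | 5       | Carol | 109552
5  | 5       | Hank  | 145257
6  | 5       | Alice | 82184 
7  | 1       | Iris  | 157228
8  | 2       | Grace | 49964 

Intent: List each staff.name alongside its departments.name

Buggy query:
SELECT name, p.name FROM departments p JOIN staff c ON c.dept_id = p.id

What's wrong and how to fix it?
Bug: 'name' exists in both joined tables, so the database can't tell which one is meant

Fix: Qualify the column with its table alias (c.name)

Corrected query:
SELECT c.name, p.name FROM departments p JOIN staff c ON c.dept_id = p.id

Result:
name  | name     
------+----------
Carol | HR       
Carol | Marketing
Hank  | Finance  
Carol | Legal    
Hank  | Legal    
Alice | Legal    
Iris  | HR       
Grace | Marketing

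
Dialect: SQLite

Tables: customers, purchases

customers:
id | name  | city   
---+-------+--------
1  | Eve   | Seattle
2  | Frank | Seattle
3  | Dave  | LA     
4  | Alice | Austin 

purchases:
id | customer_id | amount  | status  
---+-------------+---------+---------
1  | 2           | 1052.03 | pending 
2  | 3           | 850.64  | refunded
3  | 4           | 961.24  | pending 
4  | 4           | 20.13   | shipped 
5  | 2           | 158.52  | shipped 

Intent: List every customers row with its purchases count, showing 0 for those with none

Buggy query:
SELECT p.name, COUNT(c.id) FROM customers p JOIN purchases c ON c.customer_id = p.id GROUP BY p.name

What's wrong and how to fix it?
Bug: An inner join excludes parents with zero children

Fix: Use LEFT JOIN so parents without children still appear (COUNT(c.id) gives 0)

Corrected query:
SELECT p.name, COUNT(c.id) FROM customers p LEFT JOIN purchases c ON c.customer_id = p.id GROUP BY p.name

Result:
name  | COUNT(c.id)
------+------------
Alice | 2          
Dave  | 1          
Eve   | 0          
Frank | 2          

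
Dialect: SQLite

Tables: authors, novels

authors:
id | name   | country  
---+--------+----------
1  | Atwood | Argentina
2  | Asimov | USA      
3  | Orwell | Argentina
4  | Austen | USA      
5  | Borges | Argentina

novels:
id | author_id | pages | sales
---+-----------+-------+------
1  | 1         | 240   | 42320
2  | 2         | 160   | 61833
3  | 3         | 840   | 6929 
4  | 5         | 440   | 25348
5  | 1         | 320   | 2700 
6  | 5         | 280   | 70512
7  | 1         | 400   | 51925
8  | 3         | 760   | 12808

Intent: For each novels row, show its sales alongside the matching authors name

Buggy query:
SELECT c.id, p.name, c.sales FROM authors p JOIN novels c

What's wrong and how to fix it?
Bug: Missing join condition: each novels row is matched to all authors rows instead of just its own

Fix: Add ON c.author_id = p.id to the JOIN

Corrected query:
SELECT c.id, p.name, c.sales FROM authors p JOIN novels c ON c.author_id = p.id

Result:
id | name   | sales
---+--------+------
1  | Atwood | 42320
2  | Asimov | 61833
3  | Orwell | 6929 
4  | Borges | 25348
5  | Atwood | 2700 
6  | Borges | 70512
7  | Atwood | 51925
8  | Orwell | 12808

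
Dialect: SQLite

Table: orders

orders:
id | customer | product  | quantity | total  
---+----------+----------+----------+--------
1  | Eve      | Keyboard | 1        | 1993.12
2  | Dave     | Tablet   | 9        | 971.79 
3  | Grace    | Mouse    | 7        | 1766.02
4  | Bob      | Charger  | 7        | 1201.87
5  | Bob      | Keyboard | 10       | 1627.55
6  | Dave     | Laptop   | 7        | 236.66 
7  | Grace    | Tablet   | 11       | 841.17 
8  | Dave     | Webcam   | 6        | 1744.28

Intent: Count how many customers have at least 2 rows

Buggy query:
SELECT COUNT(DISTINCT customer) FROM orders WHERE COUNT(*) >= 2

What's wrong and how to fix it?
Bug: COUNT(*) cannot appear in WHERE; the per-group count doesn't exist yet

Fix: Group first with HAVING COUNT(*) >= 2, then COUNT the resulting groups

Corrected query:
SELECT COUNT(*) FROM (SELECT customer FROM orders GROUP BY customer HAVING COUNT(*) >= 2)

Result:
COUNT(*)
--------
3       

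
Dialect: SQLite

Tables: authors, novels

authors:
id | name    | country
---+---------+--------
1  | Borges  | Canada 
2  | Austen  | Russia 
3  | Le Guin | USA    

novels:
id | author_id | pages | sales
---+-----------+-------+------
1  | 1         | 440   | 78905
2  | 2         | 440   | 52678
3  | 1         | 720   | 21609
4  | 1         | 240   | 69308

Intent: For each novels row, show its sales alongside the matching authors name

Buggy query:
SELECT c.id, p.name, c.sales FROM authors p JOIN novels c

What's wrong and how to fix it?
Bug: Missing join condition: each novels row is matched to all authors rows instead of just its own

Fix: Specify the join condition linking the foreign key to the parent id

Corrected query:
SELECT c.id, p.name, c.sales FROM authors p JOIN novels c ON c.author_id = p.id

Result:
id | name   | sales
---+--------+------
1  | Borges | 78905
2  | Austen | 52678
3  | Borges | 21609
4  | Borges | 69308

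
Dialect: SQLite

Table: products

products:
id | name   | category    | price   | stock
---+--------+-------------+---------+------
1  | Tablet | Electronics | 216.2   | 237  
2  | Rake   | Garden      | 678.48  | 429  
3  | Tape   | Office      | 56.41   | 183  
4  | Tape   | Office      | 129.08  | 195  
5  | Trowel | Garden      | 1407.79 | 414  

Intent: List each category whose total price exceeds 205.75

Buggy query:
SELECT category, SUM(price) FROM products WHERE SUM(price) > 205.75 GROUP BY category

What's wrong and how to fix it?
Bug: Aggregate functions cannot appear in a WHERE clause

Fix: Move the aggregate condition to a HAVING clause

Corrected query:
SELECT category, SUM(price) FROM products GROUP BY category HAVING SUM(price) > 205.75

Result:
category    | SUM(price)
------------+-----------
Electronics | 216.2     
Garden      | 2086.27   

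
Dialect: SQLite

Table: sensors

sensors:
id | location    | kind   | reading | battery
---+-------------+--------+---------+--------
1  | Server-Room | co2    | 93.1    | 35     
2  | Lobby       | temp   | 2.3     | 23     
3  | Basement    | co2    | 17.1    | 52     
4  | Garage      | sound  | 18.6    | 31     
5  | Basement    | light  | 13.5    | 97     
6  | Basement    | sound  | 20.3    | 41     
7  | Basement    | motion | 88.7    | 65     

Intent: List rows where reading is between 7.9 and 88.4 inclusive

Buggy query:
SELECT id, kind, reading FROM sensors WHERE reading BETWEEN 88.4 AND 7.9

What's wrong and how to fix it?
Bug: BETWEEN expects the lower bound first; with 88.4 AND 7.9 the range is empty

Fix: Write BETWEEN 7.9 AND 88.4

Corrected query:
SELECT id, kind, reading FROM sensors WHERE reading BETWEEN 7.9 AND 88.4

Result:
id | kind  | reading
---+-------+--------
3  | co2   | 17.1   
4  | sound | 18.6   
5  | light | 13.5   
6  | sound | 20.3   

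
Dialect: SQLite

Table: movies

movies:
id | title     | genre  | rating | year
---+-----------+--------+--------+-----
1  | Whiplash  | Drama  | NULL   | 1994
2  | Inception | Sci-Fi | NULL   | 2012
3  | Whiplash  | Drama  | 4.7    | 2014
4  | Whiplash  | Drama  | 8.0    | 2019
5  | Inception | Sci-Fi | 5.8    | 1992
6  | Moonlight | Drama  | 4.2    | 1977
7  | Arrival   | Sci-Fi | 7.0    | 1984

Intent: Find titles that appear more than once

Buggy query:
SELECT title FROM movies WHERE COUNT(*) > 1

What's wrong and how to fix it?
Bug: COUNT(*) is an aggregate and cannot be used in WHERE

Fix: GROUP BY title, then filter groups with HAVING COUNT(*) > 1

Corrected query:
SELECT title FROM movies GROUP BY title HAVING COUNT(*) > 1

Result:
title    
---------
Inception
Whiplash 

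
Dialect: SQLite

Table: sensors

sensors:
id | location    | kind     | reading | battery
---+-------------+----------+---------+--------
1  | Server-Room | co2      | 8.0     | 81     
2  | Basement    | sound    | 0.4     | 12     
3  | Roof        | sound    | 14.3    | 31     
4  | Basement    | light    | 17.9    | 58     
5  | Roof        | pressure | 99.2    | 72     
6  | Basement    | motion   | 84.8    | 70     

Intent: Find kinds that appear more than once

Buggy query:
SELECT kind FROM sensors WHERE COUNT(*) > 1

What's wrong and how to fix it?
Bug: WHERE can't reference COUNT(*); aggregates are computed after WHERE

Fix: Group first, then use HAVING for the count condition

Corrected query:
SELECT kind FROM sensors GROUP BY kind HAVING COUNT(*) > 1

Result:
kind 
-----
sound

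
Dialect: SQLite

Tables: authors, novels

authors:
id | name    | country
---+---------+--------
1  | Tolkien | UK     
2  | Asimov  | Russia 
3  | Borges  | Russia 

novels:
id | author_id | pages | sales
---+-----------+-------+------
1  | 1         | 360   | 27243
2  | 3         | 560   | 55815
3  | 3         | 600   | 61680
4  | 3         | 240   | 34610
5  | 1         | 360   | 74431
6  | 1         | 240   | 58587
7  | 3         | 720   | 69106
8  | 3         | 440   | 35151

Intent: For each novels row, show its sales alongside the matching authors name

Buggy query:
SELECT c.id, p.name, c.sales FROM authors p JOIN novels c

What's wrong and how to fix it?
Bug: Missing join condition: each novels row is matched to all authors rows instead of just its own

Fix: Add ON c.author_id = p.id to the JOIN

Corrected query:
SELECT c.id, p.name, c.sales FROM authors p JOIN novels c ON c.author_id = p.id

Result:
id | name    | sales
---+---------+------
1  | Tolkien | 27243
2  | Borges  | 55815
3  | Borges  | 61680
4  | Borges  | 34610
5  | Tolkien | 74431
6  | Tolkien | 58587
7  | Borges  | 69106
8  | Borges  | 35151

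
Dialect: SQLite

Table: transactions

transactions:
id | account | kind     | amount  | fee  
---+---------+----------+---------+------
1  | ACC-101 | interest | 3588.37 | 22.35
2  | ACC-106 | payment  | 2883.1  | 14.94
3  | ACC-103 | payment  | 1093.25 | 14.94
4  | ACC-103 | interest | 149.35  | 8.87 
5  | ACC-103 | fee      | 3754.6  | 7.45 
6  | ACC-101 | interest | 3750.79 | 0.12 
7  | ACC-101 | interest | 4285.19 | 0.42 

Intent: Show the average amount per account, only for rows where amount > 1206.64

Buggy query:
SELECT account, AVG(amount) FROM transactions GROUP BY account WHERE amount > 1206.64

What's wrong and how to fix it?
Bug: WHERE cannot follow GROUP BY

Fix: Move the WHERE clause before GROUP BY

Corrected query:
SELECT account, AVG(amount) FROM transactions WHERE amount > 1206.64 GROUP BY account

Result:
account | AVG(amount)
--------+------------
ACC-101 | 3874.783333
ACC-103 | 3754.6     
ACC-106 | 2883.1     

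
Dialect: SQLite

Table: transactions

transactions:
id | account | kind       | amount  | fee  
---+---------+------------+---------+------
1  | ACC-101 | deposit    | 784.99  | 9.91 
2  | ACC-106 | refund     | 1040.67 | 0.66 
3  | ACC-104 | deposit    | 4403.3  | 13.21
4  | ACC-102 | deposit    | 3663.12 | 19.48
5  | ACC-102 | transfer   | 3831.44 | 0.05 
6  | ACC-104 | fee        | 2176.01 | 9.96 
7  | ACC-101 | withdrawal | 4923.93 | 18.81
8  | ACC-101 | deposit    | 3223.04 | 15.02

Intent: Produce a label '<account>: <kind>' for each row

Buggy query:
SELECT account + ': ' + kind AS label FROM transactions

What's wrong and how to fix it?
Bug: '+' is numeric addition; on text columns SQLite converts them to 0 instead of concatenating

Fix: Replace + with || to concatenate text

Corrected query:
SELECT account || ': ' || kind AS label FROM transactions

Result:
label              
-------------------
ACC-101: deposit   
ACC-106: refund    
ACC-104: deposit   
ACC-102: deposit   
ACC-102: transfer  
ACC-104: fee       
ACC-101: withdrawal
ACC-101: deposit   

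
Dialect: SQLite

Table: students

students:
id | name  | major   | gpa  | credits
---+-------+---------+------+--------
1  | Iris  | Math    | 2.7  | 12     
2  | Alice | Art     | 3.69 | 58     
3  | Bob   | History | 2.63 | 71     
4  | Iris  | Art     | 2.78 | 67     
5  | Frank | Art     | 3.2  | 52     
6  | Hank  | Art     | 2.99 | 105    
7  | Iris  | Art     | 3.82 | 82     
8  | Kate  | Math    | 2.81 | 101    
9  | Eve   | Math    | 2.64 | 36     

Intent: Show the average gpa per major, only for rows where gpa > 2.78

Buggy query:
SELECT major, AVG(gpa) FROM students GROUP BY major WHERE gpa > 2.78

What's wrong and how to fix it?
Bug: Row-level WHERE must come before GROUP BY in the clause order

Fix: Move the WHERE clause before GROUP BY

Corrected query:
SELECT major, AVG(gpa) FROM students WHERE gpa > 2.78 GROUP BY major

Result:
major | AVG(gpa)
------+---------
Art   | 3.425   
Math  | 2.81    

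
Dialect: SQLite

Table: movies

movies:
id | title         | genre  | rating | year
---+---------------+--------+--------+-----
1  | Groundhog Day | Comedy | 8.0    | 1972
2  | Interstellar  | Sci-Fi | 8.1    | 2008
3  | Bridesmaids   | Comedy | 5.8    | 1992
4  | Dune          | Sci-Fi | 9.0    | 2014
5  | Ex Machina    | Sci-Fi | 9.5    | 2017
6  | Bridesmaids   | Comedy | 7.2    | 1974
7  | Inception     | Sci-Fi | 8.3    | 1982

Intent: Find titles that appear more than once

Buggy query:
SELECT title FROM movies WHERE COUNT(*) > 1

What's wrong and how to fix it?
Bug: WHERE can't reference COUNT(*); aggregates are computed after WHERE

Fix: Group first, then use HAVING for the count condition

Corrected query:
SELECT title FROM movies GROUP BY title HAVING COUNT(*) > 1

Result:
title      
-----------
Bridesmaids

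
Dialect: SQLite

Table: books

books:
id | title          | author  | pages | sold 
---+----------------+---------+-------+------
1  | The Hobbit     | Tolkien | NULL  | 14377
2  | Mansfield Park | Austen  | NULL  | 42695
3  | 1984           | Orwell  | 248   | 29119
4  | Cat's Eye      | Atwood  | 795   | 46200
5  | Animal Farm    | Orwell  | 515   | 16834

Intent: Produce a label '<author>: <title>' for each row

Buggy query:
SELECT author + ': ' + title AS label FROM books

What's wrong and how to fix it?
Bug: SQLite uses || for string concatenation; + coerces text to numbers (yielding 0)

Fix: Use the || operator for string concatenation

Corrected query:
SELECT author || ': ' || title AS label FROM books

Result:
label                 
----------------------
Tolkien: The Hobbit   
Austen: Mansfield Park
Orwell: 1984          
Atwood: Cat's Eye     
Orwell: Animal Farm   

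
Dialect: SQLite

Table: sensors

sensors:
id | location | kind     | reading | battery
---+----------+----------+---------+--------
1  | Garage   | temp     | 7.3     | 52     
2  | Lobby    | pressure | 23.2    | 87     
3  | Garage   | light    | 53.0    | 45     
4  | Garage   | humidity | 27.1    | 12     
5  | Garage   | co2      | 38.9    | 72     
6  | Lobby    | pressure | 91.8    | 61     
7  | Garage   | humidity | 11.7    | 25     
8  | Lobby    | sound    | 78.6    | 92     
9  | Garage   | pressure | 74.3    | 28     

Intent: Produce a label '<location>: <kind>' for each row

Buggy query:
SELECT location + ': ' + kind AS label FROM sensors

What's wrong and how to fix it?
Bug: SQLite uses || for string concatenation; + coerces text to numbers (yielding 0)

Fix: Replace + with || to concatenate text

Corrected query:
SELECT location || ': ' || kind AS label FROM sensors

Result:
label           
----------------
Garage: temp    
Lobby: pressure 
Garage: light   
Garage: humidity
Garage: co2     
Lobby: pressure 
Garage: humidity
Lobby: sound    
Garage: pressure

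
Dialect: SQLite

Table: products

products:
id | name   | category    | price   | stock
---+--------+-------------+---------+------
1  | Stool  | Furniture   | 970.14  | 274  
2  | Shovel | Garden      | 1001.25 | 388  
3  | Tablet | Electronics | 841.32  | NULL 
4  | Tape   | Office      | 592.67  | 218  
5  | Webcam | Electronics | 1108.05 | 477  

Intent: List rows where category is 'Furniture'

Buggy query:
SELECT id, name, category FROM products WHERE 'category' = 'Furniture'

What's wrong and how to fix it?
Bug: Single quotes denote string literals in SQL; the column name is being compared as a constant string

Fix: Reference the column as category without single quotes

Corrected query:
SELECT id, name, category FROM products WHERE category = 'Furniture'

Result:
id | name  | category 
---+-------+----------
1  | Stool | Furniture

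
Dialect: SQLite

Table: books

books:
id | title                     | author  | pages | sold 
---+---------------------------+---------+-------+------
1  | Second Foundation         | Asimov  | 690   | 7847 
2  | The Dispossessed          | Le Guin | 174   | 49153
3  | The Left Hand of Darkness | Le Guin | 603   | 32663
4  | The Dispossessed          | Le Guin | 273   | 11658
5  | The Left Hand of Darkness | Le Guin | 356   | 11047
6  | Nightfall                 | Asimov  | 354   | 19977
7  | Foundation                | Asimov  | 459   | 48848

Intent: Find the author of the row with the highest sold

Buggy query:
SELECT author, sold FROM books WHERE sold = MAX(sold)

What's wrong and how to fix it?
Bug: MAX(sold) is an aggregate and cannot be used directly in WHERE

Fix: Use a subquery: WHERE sold = (SELECT MAX(sold) FROM books)

Corrected query:
SELECT author, sold FROM books WHERE sold = (SELECT MAX(sold) FROM books)

Result:
author  | sold 
--------+------
Le Guin | 49153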